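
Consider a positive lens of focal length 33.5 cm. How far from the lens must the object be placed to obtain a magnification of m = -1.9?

m = −d_i/d_o ⇒ d_i = −m·d_o.
1/f = 1/d_o + 1/d_i = 1/d_o − 1/(m·d_o) = (1 − 1/m)/d_o, so d_o = f(1 − 1/m) = (33.50)(1 − 1/(-1.9)) = 51.1 cm.

51.1 cm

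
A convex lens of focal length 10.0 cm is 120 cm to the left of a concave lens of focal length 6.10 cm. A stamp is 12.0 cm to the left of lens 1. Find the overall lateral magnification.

m = -0.461

Lens 1: 1/d_i1 = 1/(10.0) − 1/(12.0) = 0.01667, so d_i1 = 60.00 cm; m₁ = −d_i1/d_o1 = -5.000.
d_o2 = 120 − (60.00) = 60.00 cm.
f₂ = −6.10 cm (diverging).
Lens 2: 1/d_i2 = 1/(-6.10) − 1/(60.00) = -0.1806, so d_i2 = -5.537 cm; m₂ = −d_i2/d_o2 = +0.09228.
m = m₁·m₂ = (-5.000)(+0.09228) = -0.461.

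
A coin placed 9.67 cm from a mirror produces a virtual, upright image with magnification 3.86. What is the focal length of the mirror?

f = 13.1 cm (concave)

m = −d_i/d_o ⇒ d_i = −m·d_o = −(+3.86)·(9.67) = -37.33 cm.
1/f = 1/d_o + 1/d_i = 1/(9.67) + 1/(-37.33) = 0.07662, so f = 13.1 cm.
Since f is positive, the mirror is concave.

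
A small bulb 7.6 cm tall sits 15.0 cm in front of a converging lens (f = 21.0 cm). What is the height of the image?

1/d_i = 1/f − 1/d_o = 1/(21.00) − 1/(15.0) = -0.01905, so d_i = -52.50 cm.
m = −d_i/d_o = +3.500.
|h_i| = |m|·h_o = 3.500 × 7.6 = 26.6 cm. The image is virtual, upright and enlarged, on the same side as the object.

26.6 cm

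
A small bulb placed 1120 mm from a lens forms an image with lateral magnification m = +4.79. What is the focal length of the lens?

f = 1420 mm (converging)

m = −d_i/d_o ⇒ d_i = −m·d_o = −(+4.79)·(1120) = -5365 mm.
1/f = 1/d_o + 1/d_i = 1/(1120) + 1/(-5365) = 0.0007065, so f = 1420 mm.
Since f is positive, the lens is converging.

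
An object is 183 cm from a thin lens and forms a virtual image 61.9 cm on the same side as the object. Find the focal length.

Virtual image ⇒ d_i = −61.9 cm.
1/f = 1/d_o + 1/d_i = 1/(183) + 1/(-61.9) = -0.01069, so f = -93.5 cm.
Since f is negative, the thin lens is diverging.

f = -93.5 cm (diverging)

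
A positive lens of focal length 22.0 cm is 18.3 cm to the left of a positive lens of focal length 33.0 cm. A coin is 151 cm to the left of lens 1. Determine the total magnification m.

m = -0.139

Lens 1: 1/d_i1 = 1/(22.0) − 1/(151) = 0.03883, so d_i1 = 25.75 cm; m₁ = −d_i1/d_o1 = -0.1705.
d_o2 = 18.3 − (25.75) = -7.450 cm (virtual object).
Lens 2: 1/d_i2 = 1/(33.0) − 1/(-7.450) = 0.1645, so d_i2 = 6.078 cm; m₂ = −d_i2/d_o2 = +0.8158.
m = m₁·m₂ = (-0.1705)(+0.8158) = -0.139.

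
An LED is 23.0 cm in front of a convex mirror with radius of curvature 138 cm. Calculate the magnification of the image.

f = R/2 = 138/2 = 69.00 cm; for a convex mirror, f = -69.00 cm.
1/d_i = 1/f − 1/d_o = 1/(-69.00) − 1/(23.0) = -0.05797, so d_i = -17.25 cm.
m = −d_i/d_o = −(-17.25)/(23.0) = +0.750.
The image is virtual, upright and reduced, behind the mirror.

m = +0.750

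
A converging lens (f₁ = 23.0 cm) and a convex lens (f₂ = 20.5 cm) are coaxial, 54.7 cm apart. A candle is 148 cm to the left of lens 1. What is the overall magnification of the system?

Lens 1: 1/d_i1 = 1/(23.0) − 1/(148) = 0.03672, so d_i1 = 27.23 cm; m₁ = −d_i1/d_o1 = -0.1840.
d_o2 = 54.7 − (27.23) = 27.47 cm.
Lens 2: 1/d_i2 = 1/(20.5) − 1/(27.47) = 0.01238, so d_i2 = 80.79 cm; m₂ = −d_i2/d_o2 = -2.941.
m = m₁·m₂ = (-0.1840)(-2.941) = +0.541.

m = +0.541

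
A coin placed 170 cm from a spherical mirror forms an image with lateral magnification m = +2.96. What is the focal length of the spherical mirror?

f = 257 cm (concave)

m = −d_i/d_o ⇒ d_i = −m·d_o = −(+2.96)·(170) = -503.2 cm.
1/f = 1/d_o + 1/d_i = 1/(170) + 1/(-503.2) = 0.003895, so f = 257 cm.
Since f is positive, the spherical mirror is concave.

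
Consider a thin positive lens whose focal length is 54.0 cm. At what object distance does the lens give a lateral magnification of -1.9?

m = −d_i/d_o ⇒ d_i = −m·d_o.
1/f = 1/d_o + 1/d_i = 1/d_o − 1/(m·d_o) = (1 − 1/m)/d_o, so d_o = f(1 − 1/m) = (54.00)(1 − 1/(-1.9)) = 82.4 cm.

82.4 cm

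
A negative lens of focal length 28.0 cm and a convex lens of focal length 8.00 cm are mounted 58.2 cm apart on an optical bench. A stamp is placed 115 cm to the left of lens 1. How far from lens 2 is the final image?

8.88 cm

Lens 1 is diverging, so f₁ = −28.0 cm.
Lens 1: 1/d_i1 = 1/f₁ − 1/d_o1 = 1/(-28.0) − 1/(115) = -0.04441, so d_i1 = -22.52 cm.
The intermediate image is 22.52 cm to the left of lens 1 (virtual), which is 58.2 − (-22.52) = 80.72 cm to the left of lens 2, so d_o2 = +80.72 cm.
Lens 2: 1/d_i2 = 1/f₂ − 1/d_o2 = 1/(8.00) − 1/(80.72) = 0.1126, so d_i2 = 8.88 cm.
The final image is real, 8.88 cm to the right of lens 2 (overall magnification ≈ -0.022).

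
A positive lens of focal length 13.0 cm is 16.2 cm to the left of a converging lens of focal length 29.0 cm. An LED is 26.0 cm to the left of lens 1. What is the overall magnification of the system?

Lens 1: 1/d_i1 = 1/(13.0) − 1/(26.0) = 0.03846, so d_i1 = 26.00 cm; m₁ = −d_i1/d_o1 = -1.000.
d_o2 = 16.2 − (26.00) = -9.800 cm (virtual object).
Lens 2: 1/d_i2 = 1/(29.0) − 1/(-9.800) = 0.1365, so d_i2 = 7.325 cm; m₂ = −d_i2/d_o2 = +0.7474.
m = m₁·m₂ = (-1.000)(+0.7474) = -0.747.

m = -0.747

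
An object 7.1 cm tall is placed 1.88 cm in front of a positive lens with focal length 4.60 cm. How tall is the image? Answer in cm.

12.0 cm

1/d_i = 1/f − 1/d_o = 1/(4.600) − 1/(1.88) = -0.3145, so d_i = -3.179 cm.
m = −d_i/d_o = +1.691.
|h_i| = |m|·h_o = 1.691 × 7.1 = 12.0 cm. The image is virtual, upright and enlarged, on the same side as the object.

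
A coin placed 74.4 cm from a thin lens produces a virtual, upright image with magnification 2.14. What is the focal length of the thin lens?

m = −d_i/d_o ⇒ d_i = −m·d_o = −(+2.14)·(74.4) = -159.2 cm.
1/f = 1/d_o + 1/d_i = 1/(74.4) + 1/(-159.2) = 0.007159, so f = 140 cm.
Since f is positive, the thin lens is converging.

f = 140 cm (converging)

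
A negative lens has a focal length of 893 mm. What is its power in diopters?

P = -1.12 D

For a negative lens, f = −893 mm.
f = -89.3 cm = -0.893 m.
P = 1/f = 1/(-0.893 m) = -1.12 D.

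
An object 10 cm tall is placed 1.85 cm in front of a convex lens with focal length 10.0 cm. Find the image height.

1/d_i = 1/f − 1/d_o = 1/(10.00) − 1/(1.85) = -0.4405, so d_i = -2.270 cm.
m = −d_i/d_o = +1.227.
|h_i| = |m|·h_o = 1.227 × 10 = 12.3 cm. The image is virtual, upright and enlarged, on the same side as the object.

12.3 cm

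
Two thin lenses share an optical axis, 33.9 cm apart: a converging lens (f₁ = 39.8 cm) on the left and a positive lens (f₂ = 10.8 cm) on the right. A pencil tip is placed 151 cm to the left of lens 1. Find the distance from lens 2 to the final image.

7.03 cm

Lens 1: 1/d_i1 = 1/f₁ − 1/d_o1 = 1/(39.8) − 1/(151) = 0.01850, so d_i1 = 54.04 cm.
The intermediate image is 54.04 cm to the right of lens 1, which lies 20.14 cm to the right of lens 2 — a virtual object — so d_o2 = −20.14 cm.
Lens 2: 1/d_i2 = 1/f₂ − 1/d_o2 = 1/(10.8) − 1/(-20.14) = 0.1422, so d_i2 = 7.03 cm.
The final image is real, 7.03 cm to the right of lens 2 (overall magnification ≈ -0.12).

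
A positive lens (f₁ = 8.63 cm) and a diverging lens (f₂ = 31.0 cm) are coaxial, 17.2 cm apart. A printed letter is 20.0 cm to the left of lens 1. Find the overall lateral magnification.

m = -0.713

Lens 1: 1/d_i1 = 1/(8.63) − 1/(20.0) = 0.06587, so d_i1 = 15.18 cm; m₁ = −d_i1/d_o1 = -0.7590.
d_o2 = 17.2 − (15.18) = 2.020 cm.
f₂ = −31.0 cm (diverging).
Lens 2: 1/d_i2 = 1/(-31.0) − 1/(2.020) = -0.5273, so d_i2 = -1.896 cm; m₂ = −d_i2/d_o2 = +0.9388.
m = m₁·m₂ = (-0.7590)(+0.9388) = -0.713.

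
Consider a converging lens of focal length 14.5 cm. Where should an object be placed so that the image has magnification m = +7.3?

12.5 cm

m = −d_i/d_o ⇒ d_i = −m·d_o.
1/f = 1/d_o + 1/d_i = 1/d_o − 1/(m·d_o) = (1 − 1/m)/d_o, so d_o = f(1 − 1/m) = (14.50)(1 − 1/(+7.3)) = 12.5 cm.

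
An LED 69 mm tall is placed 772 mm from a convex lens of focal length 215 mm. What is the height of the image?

26.6 mm

1/d_i = 1/f − 1/d_o = 1/(215.0) − 1/(772) = 0.003356, so d_i = 298.0 mm.
m = −d_i/d_o = -0.3860.
|h_i| = |m|·h_o = 0.3860 × 69 = 26.6 mm. The image is real, inverted and reduced, on the far side of the lens.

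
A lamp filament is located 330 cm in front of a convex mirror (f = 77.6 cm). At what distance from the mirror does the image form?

For a convex mirror, f = -77.6 cm.
Mirror equation: 1/d_i = 1/f − 1/d_o = 1/(-77.60) − 1/(330) = -0.01289 − 0.003030 = -0.01592, so d_i = -62.8 cm.
The image is virtual, upright and reduced, behind the mirror.

62.8 cm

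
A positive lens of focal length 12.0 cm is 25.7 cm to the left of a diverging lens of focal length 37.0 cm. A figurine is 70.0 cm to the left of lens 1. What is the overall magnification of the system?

m = -0.159

Lens 1: 1/d_i1 = 1/(12.0) − 1/(70.0) = 0.06905, so d_i1 = 14.48 cm; m₁ = −d_i1/d_o1 = -0.2069.
d_o2 = 25.7 − (14.48) = 11.22 cm.
f₂ = −37.0 cm (diverging).
Lens 2: 1/d_i2 = 1/(-37.0) − 1/(11.22) = -0.1162, so d_i2 = -8.609 cm; m₂ = −d_i2/d_o2 = +0.7673.
m = m₁·m₂ = (-0.2069)(+0.7673) = -0.159.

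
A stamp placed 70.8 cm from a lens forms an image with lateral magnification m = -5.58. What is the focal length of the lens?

f = 60.0 cm (converging)

m = −d_i/d_o ⇒ d_i = −m·d_o = −(-5.58)·(70.8) = 395.1 cm.
1/f = 1/d_o + 1/d_i = 1/(70.8) + 1/(395.1) = 0.01666, so f = 60.0 cm.
Since f is positive, the lens is converging.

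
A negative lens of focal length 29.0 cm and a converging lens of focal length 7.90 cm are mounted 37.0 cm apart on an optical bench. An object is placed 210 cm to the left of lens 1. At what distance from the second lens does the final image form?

Lens 1 is diverging, so f₁ = −29.0 cm.
Lens 1: 1/d_i1 = 1/f₁ − 1/d_o1 = 1/(-29.0) − 1/(210) = -0.03924, so d_i1 = -25.48 cm.
The intermediate image is 25.48 cm to the left of lens 1 (virtual), which is 37.0 − (-25.48) = 62.48 cm to the left of lens 2, so d_o2 = +62.48 cm.
Lens 2: 1/d_i2 = 1/f₂ − 1/d_o2 = 1/(7.90) − 1/(62.48) = 0.1106, so d_i2 = 9.04 cm.
The final image is real, 9.04 cm to the right of lens 2 (overall magnification ≈ -0.018).

9.04 cm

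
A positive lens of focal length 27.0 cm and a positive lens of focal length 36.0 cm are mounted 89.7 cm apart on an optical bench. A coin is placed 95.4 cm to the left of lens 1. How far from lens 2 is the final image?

117 cm

Lens 1: 1/d_i1 = 1/f₁ − 1/d_o1 = 1/(27.0) − 1/(95.4) = 0.02655, so d_i1 = 37.66 cm.
The intermediate image is 37.66 cm to the right of lens 1, which is 89.7 − (37.66) = 52.04 cm to the left of lens 2, so d_o2 = +52.04 cm.
Lens 2: 1/d_i2 = 1/f₂ − 1/d_o2 = 1/(36.0) − 1/(52.04) = 0.008562, so d_i2 = 117 cm.
The final image is real, 117 cm to the right of lens 2 (overall magnification ≈ 0.89).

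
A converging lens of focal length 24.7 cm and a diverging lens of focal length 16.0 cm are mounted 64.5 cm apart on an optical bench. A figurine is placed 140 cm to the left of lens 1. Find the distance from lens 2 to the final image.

Lens 1: 1/d_i1 = 1/f₁ − 1/d_o1 = 1/(24.7) − 1/(140) = 0.03334, so d_i1 = 29.99 cm.
The intermediate image is 29.99 cm to the right of lens 1, which is 64.5 − (29.99) = 34.51 cm to the left of lens 2, so d_o2 = +34.51 cm.
Lens 2 is diverging, so f₂ = −16.0 cm.
Lens 2: 1/d_i2 = 1/f₂ − 1/d_o2 = 1/(-16.0) − 1/(34.51) = -0.09148, so d_i2 = -10.9 cm.
The final image is virtual, 10.9 cm to the left of lens 2 (overall magnification ≈ -0.068).

10.9 cm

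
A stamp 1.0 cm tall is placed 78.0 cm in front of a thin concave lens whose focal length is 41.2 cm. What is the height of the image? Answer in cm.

0.346 cm

For a concave lens, f = -41.2 cm.
1/d_i = 1/f − 1/d_o = 1/(-41.20) − 1/(78.0) = -0.03709, so d_i = -26.96 cm.
m = −d_i/d_o = +0.3456.
|h_i| = |m|·h_o = 0.3456 × 1.0 = 0.346 cm. The image is virtual, upright and reduced, on the same side as the object.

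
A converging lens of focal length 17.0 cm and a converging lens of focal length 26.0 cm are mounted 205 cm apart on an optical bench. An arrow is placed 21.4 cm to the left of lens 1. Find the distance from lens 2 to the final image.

Lens 1: 1/d_i1 = 1/f₁ − 1/d_o1 = 1/(17.0) − 1/(21.4) = 0.01209, so d_i1 = 82.68 cm.
The intermediate image is 82.68 cm to the right of lens 1, which is 205 − (82.68) = 122.3 cm to the left of lens 2, so d_o2 = +122.3 cm.
Lens 2: 1/d_i2 = 1/f₂ − 1/d_o2 = 1/(26.0) − 1/(122.3) = 0.03028, so d_i2 = 33.0 cm.
The final image is real, 33.0 cm to the right of lens 2 (overall magnification ≈ 1.0).

33.0 cm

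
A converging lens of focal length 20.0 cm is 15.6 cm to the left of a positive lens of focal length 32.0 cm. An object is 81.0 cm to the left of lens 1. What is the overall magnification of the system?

Lens 1: 1/d_i1 = 1/(20.0) − 1/(81.0) = 0.03765, so d_i1 = 26.56 cm; m₁ = −d_i1/d_o1 = -0.3279.
d_o2 = 15.6 − (26.56) = -10.96 cm (virtual object).
Lens 2: 1/d_i2 = 1/(32.0) − 1/(-10.96) = 0.1225, so d_i2 = 8.164 cm; m₂ = −d_i2/d_o2 = +0.7449.
m = m₁·m₂ = (-0.3279)(+0.7449) = -0.244.

m = -0.244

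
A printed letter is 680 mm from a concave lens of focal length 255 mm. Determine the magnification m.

m = +0.273

For a concave lens, f = -255 mm.
1/d_i = 1/f − 1/d_o = 1/(-255.0) − 1/(680) = -0.005392, so d_i = -185.5 mm.
m = −d_i/d_o = −(-185.5)/(680) = +0.273.
The image is virtual, upright and reduced, on the same side as the object.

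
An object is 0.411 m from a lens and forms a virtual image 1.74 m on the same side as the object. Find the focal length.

f = 0.538 m (converging)

Virtual image ⇒ d_i = −1.74 m.
1/f = 1/d_o + 1/d_i = 1/(0.411) + 1/(-1.74) = 1.858, so f = 0.538 m.
Since f is positive, the lens is converging.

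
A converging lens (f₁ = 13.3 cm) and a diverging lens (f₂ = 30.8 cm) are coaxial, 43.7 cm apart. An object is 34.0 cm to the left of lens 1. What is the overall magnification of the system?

m = -0.376

Lens 1: 1/d_i1 = 1/(13.3) − 1/(34.0) = 0.04578, so d_i1 = 21.85 cm; m₁ = −d_i1/d_o1 = -0.6426.
d_o2 = 43.7 − (21.85) = 21.85 cm.
f₂ = −30.8 cm (diverging).
Lens 2: 1/d_i2 = 1/(-30.8) − 1/(21.85) = -0.07823, so d_i2 = -12.78 cm; m₂ = −d_i2/d_o2 = +0.5850.
m = m₁·m₂ = (-0.6426)(+0.5850) = -0.376.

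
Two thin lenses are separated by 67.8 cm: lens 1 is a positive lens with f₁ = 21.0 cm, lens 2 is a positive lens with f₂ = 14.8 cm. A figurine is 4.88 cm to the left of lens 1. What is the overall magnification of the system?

Lens 1: 1/d_i1 = 1/(21.0) − 1/(4.88) = -0.1573, so d_i1 = -6.357 cm; m₁ = −d_i1/d_o1 = +1.303.
d_o2 = 67.8 − (-6.357) = 74.16 cm.
Lens 2: 1/d_i2 = 1/(14.8) − 1/(74.16) = 0.05408, so d_i2 = 18.49 cm; m₂ = −d_i2/d_o2 = -0.2493.
m = m₁·m₂ = (+1.303)(-0.2493) = -0.325.

m = -0.325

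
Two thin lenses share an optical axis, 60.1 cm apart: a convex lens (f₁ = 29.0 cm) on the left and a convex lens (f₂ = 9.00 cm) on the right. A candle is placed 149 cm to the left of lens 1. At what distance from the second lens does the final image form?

Lens 1: 1/d_i1 = 1/f₁ − 1/d_o1 = 1/(29.0) − 1/(149) = 0.02777, so d_i1 = 36.01 cm.
The intermediate image is 36.01 cm to the right of lens 1, which is 60.1 − (36.01) = 24.09 cm to the left of lens 2, so d_o2 = +24.09 cm.
Lens 2: 1/d_i2 = 1/f₂ − 1/d_o2 = 1/(9.00) − 1/(24.09) = 0.06960, so d_i2 = 14.4 cm.
The final image is real, 14.4 cm to the right of lens 2 (overall magnification ≈ 0.14).

14.4 cm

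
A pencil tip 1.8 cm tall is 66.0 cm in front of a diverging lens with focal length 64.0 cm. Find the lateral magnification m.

For a diverging lens, f = -64.0 cm.
1/d_i = 1/f − 1/d_o = 1/(-64.00) − 1/(66.0) = -0.03078, so d_i = -32.49 cm.
m = −d_i/d_o = −(-32.49)/(66.0) = +0.492.
The image is virtual, upright and reduced, on the same side as the object.

m = +0.492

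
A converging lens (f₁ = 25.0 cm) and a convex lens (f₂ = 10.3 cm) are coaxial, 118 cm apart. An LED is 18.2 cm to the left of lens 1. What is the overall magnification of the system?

m = -0.217

Lens 1: 1/d_i1 = 1/(25.0) − 1/(18.2) = -0.01495, so d_i1 = -66.91 cm; m₁ = −d_i1/d_o1 = +3.676.
d_o2 = 118 − (-66.91) = 184.9 cm.
Lens 2: 1/d_i2 = 1/(10.3) − 1/(184.9) = 0.09168, so d_i2 = 10.91 cm; m₂ = −d_i2/d_o2 = -0.05899.
m = m₁·m₂ = (+3.676)(-0.05899) = -0.217.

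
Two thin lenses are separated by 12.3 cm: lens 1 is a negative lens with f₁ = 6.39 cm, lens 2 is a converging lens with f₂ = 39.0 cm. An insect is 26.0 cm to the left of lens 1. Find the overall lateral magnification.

m = +0.357

f₁ = −6.39 cm (diverging).
Lens 1: 1/d_i1 = 1/(-6.39) − 1/(26.0) = -0.1950, so d_i1 = -5.129 cm; m₁ = −d_i1/d_o1 = +0.1973.
d_o2 = 12.3 − (-5.129) = 17.43 cm.
Lens 2: 1/d_i2 = 1/(39.0) − 1/(17.43) = -0.03173, so d_i2 = -31.51 cm; m₂ = −d_i2/d_o2 = +1.808.
m = m₁·m₂ = (+0.1973)(+1.808) = +0.357.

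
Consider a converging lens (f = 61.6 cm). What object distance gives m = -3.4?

m = −d_i/d_o ⇒ d_i = −m·d_o.
1/f = 1/d_o + 1/d_i = 1/d_o − 1/(m·d_o) = (1 − 1/m)/d_o, so d_o = f(1 − 1/m) = (61.60)(1 − 1/(-3.4)) = 79.7 cm.

79.7 cm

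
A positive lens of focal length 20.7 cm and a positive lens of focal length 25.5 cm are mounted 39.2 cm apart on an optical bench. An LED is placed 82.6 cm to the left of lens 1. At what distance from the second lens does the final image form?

Lens 1: 1/d_i1 = 1/f₁ − 1/d_o1 = 1/(20.7) − 1/(82.6) = 0.03620, so d_i1 = 27.62 cm.
The intermediate image is 27.62 cm to the right of lens 1, which is 39.2 − (27.62) = 11.58 cm to the left of lens 2, so d_o2 = +11.58 cm.
Lens 2: 1/d_i2 = 1/f₂ − 1/d_o2 = 1/(25.5) − 1/(11.58) = -0.04714, so d_i2 = -21.2 cm.
The final image is virtual, 21.2 cm to the left of lens 2 (overall magnification ≈ -0.61).

21.2 cm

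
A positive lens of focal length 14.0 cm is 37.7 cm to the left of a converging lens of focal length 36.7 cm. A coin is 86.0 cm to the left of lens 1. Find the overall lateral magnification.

Lens 1: 1/d_i1 = 1/(14.0) − 1/(86.0) = 0.05980, so d_i1 = 16.72 cm; m₁ = −d_i1/d_o1 = -0.1944.
d_o2 = 37.7 − (16.72) = 20.98 cm.
Lens 2: 1/d_i2 = 1/(36.7) − 1/(20.98) = -0.02042, so d_i2 = -48.98 cm; m₂ = −d_i2/d_o2 = +2.335.
m = m₁·m₂ = (-0.1944)(+2.335) = -0.454.

m = -0.454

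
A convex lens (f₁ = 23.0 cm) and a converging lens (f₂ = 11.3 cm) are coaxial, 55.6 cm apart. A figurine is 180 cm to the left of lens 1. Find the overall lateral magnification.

Lens 1: 1/d_i1 = 1/(23.0) − 1/(180) = 0.03792, so d_i1 = 26.37 cm; m₁ = −d_i1/d_o1 = -0.1465.
d_o2 = 55.6 − (26.37) = 29.23 cm.
Lens 2: 1/d_i2 = 1/(11.3) − 1/(29.23) = 0.05428, so d_i2 = 18.42 cm; m₂ = −d_i2/d_o2 = -0.6302.
m = m₁·m₂ = (-0.1465)(-0.6302) = +0.0923.

m = +0.0923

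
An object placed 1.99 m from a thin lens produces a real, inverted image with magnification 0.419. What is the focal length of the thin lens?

f = 0.588 m (converging)

m = −d_i/d_o ⇒ d_i = −m·d_o = −(-0.419)·(1.99) = 0.8338 m.
1/f = 1/d_o + 1/d_i = 1/(1.99) + 1/(0.8338) = 1.702, so f = 0.588 m.
Since f is positive, the thin lens is converging.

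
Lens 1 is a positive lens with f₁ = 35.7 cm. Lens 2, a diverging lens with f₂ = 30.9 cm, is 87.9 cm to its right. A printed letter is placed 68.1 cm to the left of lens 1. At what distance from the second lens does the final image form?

Lens 1: 1/d_i1 = 1/f₁ − 1/d_o1 = 1/(35.7) − 1/(68.1) = 0.01333, so d_i1 = 75.04 cm.
The intermediate image is 75.04 cm to the right of lens 1, which is 87.9 − (75.04) = 12.86 cm to the left of lens 2, so d_o2 = +12.86 cm.
Lens 2 is diverging, so f₂ = −30.9 cm.
Lens 2: 1/d_i2 = 1/f₂ − 1/d_o2 = 1/(-30.9) − 1/(12.86) = -0.1101, so d_i2 = -9.08 cm.
The final image is virtual, 9.08 cm to the left of lens 2 (overall magnification ≈ -0.78).

9.08 cm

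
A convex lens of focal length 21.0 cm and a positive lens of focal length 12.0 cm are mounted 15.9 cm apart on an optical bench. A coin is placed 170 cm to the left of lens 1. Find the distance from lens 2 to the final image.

Lens 1: 1/d_i1 = 1/f₁ − 1/d_o1 = 1/(21.0) − 1/(170) = 0.04174, so d_i1 = 23.96 cm.
The intermediate image is 23.96 cm to the right of lens 1, which lies 8.060 cm to the right of lens 2 — a virtual object — so d_o2 = −8.060 cm.
Lens 2: 1/d_i2 = 1/f₂ − 1/d_o2 = 1/(12.0) − 1/(-8.060) = 0.2074, so d_i2 = 4.82 cm.
The final image is real, 4.82 cm to the right of lens 2 (overall magnification ≈ -0.084).

4.82 cm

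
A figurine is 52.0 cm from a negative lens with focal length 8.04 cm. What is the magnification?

For a negative lens, f = -8.04 cm.
1/d_i = 1/f − 1/d_o = 1/(-8.040) − 1/(52.0) = -0.1436, so d_i = -6.963 cm.
m = −d_i/d_o = −(-6.963)/(52.0) = +0.134.
The image is virtual, upright and reduced, on the same side as the object.

m = +0.134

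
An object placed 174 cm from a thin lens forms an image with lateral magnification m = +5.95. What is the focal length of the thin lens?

m = −d_i/d_o ⇒ d_i = −m·d_o = −(+5.95)·(174) = -1035 cm.
1/f = 1/d_o + 1/d_i = 1/(174) + 1/(-1035) = 0.004781, so f = 209 cm.
Since f is positive, the thin lens is converging.

f = 209 cm (converging)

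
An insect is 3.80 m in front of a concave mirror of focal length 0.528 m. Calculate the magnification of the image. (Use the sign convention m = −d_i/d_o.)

1/d_i = 1/f − 1/d_o = 1/(0.5280) − 1/(3.80) = 1.631, so d_i = 0.6132 m.
m = −d_i/d_o = −(0.6132)/(3.80) = -0.161.
The image is real, inverted and reduced, in front of the mirror.

m = -0.161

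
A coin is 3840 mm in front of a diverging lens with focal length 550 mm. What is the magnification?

m = +0.125

For a diverging lens, f = -550 mm.
1/d_i = 1/f − 1/d_o = 1/(-550.0) − 1/(3840) = -0.002079, so d_i = -481.1 mm.
m = −d_i/d_o = −(-481.1)/(3840) = +0.125.
The image is virtual, upright and reduced, on the same side as the object.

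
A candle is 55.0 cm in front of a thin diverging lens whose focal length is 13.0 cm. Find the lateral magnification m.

For a diverging lens, f = -13.0 cm.
1/d_i = 1/f − 1/d_o = 1/(-13.00) − 1/(55.0) = -0.09510, so d_i = -10.51 cm.
m = −d_i/d_o = −(-10.51)/(55.0) = +0.191.
The image is virtual, upright and reduced, on the same side as the object.

m = +0.191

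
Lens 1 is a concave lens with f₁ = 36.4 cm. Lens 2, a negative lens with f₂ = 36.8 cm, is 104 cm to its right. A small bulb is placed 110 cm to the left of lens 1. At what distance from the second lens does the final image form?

28.7 cm

Lens 1 is diverging, so f₁ = −36.4 cm.
Lens 1: 1/d_i1 = 1/f₁ − 1/d_o1 = 1/(-36.4) − 1/(110) = -0.03656, so d_i1 = -27.35 cm.
The intermediate image is 27.35 cm to the left of lens 1 (virtual), which is 104 − (-27.35) = 131.3 cm to the left of lens 2, so d_o2 = +131.3 cm.
Lens 2 is diverging, so f₂ = −36.8 cm.
Lens 2: 1/d_i2 = 1/f₂ − 1/d_o2 = 1/(-36.8) − 1/(131.3) = -0.03479, so d_i2 = -28.7 cm.
The final image is virtual, 28.7 cm to the left of lens 2 (overall magnification ≈ 0.054).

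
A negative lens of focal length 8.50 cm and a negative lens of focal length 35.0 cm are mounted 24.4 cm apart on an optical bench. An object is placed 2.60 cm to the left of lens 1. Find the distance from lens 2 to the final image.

Lens 1 is diverging, so f₁ = −8.50 cm.
Lens 1: 1/d_i1 = 1/f₁ − 1/d_o1 = 1/(-8.50) − 1/(2.60) = -0.5023, so d_i1 = -1.991 cm.
The intermediate image is 1.991 cm to the left of lens 1 (virtual), which is 24.4 − (-1.991) = 26.39 cm to the left of lens 2, so d_o2 = +26.39 cm.
Lens 2 is diverging, so f₂ = −35.0 cm.
Lens 2: 1/d_i2 = 1/f₂ − 1/d_o2 = 1/(-35.0) − 1/(26.39) = -0.06646, so d_i2 = -15.0 cm.
The final image is virtual, 15.0 cm to the left of lens 2 (overall magnification ≈ 0.44).

15.0 cm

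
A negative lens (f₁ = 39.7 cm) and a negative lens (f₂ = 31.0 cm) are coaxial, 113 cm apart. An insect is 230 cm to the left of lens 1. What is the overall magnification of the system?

f₁ = −39.7 cm (diverging).
Lens 1: 1/d_i1 = 1/(-39.7) − 1/(230) = -0.02954, so d_i1 = -33.86 cm; m₁ = −d_i1/d_o1 = +0.1472.
d_o2 = 113 − (-33.86) = 146.9 cm.
f₂ = −31.0 cm (diverging).
Lens 2: 1/d_i2 = 1/(-31.0) − 1/(146.9) = -0.03907, so d_i2 = -25.60 cm; m₂ = −d_i2/d_o2 = +0.1743.
m = m₁·m₂ = (+0.1472)(+0.1743) = +0.0257.

m = +0.0257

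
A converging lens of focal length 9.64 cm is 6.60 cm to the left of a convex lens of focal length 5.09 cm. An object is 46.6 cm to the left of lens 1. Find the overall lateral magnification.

Lens 1: 1/d_i1 = 1/(9.64) − 1/(46.6) = 0.08228, so d_i1 = 12.15 cm; m₁ = −d_i1/d_o1 = -0.2607.
d_o2 = 6.60 − (12.15) = -5.550 cm (virtual object).
Lens 2: 1/d_i2 = 1/(5.09) − 1/(-5.550) = 0.3766, so d_i2 = 2.655 cm; m₂ = −d_i2/d_o2 = +0.4784.
m = m₁·m₂ = (-0.2607)(+0.4784) = -0.125.

m = -0.125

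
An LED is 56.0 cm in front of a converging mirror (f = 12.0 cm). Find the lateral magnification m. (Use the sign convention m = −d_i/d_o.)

m = -0.273

1/d_i = 1/f − 1/d_o = 1/(12.00) − 1/(56.0) = 0.06548, so d_i = 15.27 cm.
m = −d_i/d_o = −(15.27)/(56.0) = -0.273.
The image is real, inverted and reduced, in front of the mirror.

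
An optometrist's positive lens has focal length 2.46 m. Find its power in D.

P = 1/f = 1/(2.46 m) = +0.407 D.

P = +0.407 D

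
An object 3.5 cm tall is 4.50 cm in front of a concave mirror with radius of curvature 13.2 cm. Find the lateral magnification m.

m = +3.14

f = R/2 = 13.2/2 = 6.600 cm.
1/d_i = 1/f − 1/d_o = 1/(6.600) − 1/(4.50) = -0.07071, so d_i = -14.14 cm.
m = −d_i/d_o = −(-14.14)/(4.50) = +3.14.
The image is virtual, upright and enlarged, behind the mirror.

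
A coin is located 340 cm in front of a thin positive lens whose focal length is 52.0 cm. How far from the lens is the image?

Thin-lens equation: 1/d_i = 1/f − 1/d_o = 1/(52.00) − 1/(340) = 0.01923 − 0.002941 = 0.01629, so d_i = 61.4 cm.
The image is real, inverted and reduced, on the far side of the lens.

61.4 cm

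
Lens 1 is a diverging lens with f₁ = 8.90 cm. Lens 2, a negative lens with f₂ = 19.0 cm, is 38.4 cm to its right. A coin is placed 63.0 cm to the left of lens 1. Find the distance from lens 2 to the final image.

Lens 1 is diverging, so f₁ = −8.90 cm.
Lens 1: 1/d_i1 = 1/f₁ − 1/d_o1 = 1/(-8.90) − 1/(63.0) = -0.1282, so d_i1 = -7.798 cm.
The intermediate image is 7.798 cm to the left of lens 1 (virtual), which is 38.4 − (-7.798) = 46.20 cm to the left of lens 2, so d_o2 = +46.20 cm.
Lens 2 is diverging, so f₂ = −19.0 cm.
Lens 2: 1/d_i2 = 1/f₂ − 1/d_o2 = 1/(-19.0) − 1/(46.20) = -0.07428, so d_i2 = -13.5 cm.
The final image is virtual, 13.5 cm to the left of lens 2 (overall magnification ≈ 0.036).

13.5 cm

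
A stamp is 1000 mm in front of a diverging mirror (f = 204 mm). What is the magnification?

m = +0.169

For a diverging mirror, f = -204 mm.
1/d_i = 1/f − 1/d_o = 1/(-204.0) − 1/(1000) = -0.005902, so d_i = -169.4 mm.
m = −d_i/d_o = −(-169.4)/(1000) = +0.169.
The image is virtual, upright and reduced, behind the mirror.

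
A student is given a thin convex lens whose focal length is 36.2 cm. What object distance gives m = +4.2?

27.6 cm

m = −d_i/d_o ⇒ d_i = −m·d_o.
1/f = 1/d_o + 1/d_i = 1/d_o − 1/(m·d_o) = (1 − 1/m)/d_o, so d_o = f(1 − 1/m) = (36.20)(1 − 1/(+4.2)) = 27.6 cm.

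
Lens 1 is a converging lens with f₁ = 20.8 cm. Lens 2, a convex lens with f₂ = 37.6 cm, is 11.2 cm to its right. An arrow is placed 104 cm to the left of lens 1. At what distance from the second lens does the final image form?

Lens 1: 1/d_i1 = 1/f₁ − 1/d_o1 = 1/(20.8) − 1/(104) = 0.03846, so d_i1 = 26.00 cm.
The intermediate image is 26.00 cm to the right of lens 1, which lies 14.80 cm to the right of lens 2 — a virtual object — so d_o2 = −14.80 cm.
Lens 2: 1/d_i2 = 1/f₂ − 1/d_o2 = 1/(37.6) − 1/(-14.80) = 0.09416, so d_i2 = 10.6 cm.
The final image is real, 10.6 cm to the right of lens 2 (overall magnification ≈ -0.18).

10.6 cm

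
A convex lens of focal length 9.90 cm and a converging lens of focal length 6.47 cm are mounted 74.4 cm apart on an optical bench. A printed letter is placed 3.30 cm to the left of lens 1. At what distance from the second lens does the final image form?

Lens 1: 1/d_i1 = 1/f₁ − 1/d_o1 = 1/(9.90) − 1/(3.30) = -0.2020, so d_i1 = -4.950 cm.
The intermediate image is 4.950 cm to the left of lens 1 (virtual), which is 74.4 − (-4.950) = 79.35 cm to the left of lens 2, so d_o2 = +79.35 cm.
Lens 2: 1/d_i2 = 1/f₂ − 1/d_o2 = 1/(6.47) − 1/(79.35) = 0.1420, so d_i2 = 7.04 cm.
The final image is real, 7.04 cm to the right of lens 2 (overall magnification ≈ -0.13).

7.04 cm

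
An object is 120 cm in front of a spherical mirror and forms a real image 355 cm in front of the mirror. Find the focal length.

Real image ⇒ d_i = +355 cm.
1/f = 1/d_o + 1/d_i = 1/(120) + 1/(355) = 0.01115, so f = 89.7 cm.
Since f is positive, the spherical mirror is concave.

f = 89.7 cm (concave)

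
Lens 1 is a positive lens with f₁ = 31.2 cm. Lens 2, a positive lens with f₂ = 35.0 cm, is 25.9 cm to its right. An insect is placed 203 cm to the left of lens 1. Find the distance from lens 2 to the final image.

8.35 cm

Lens 1: 1/d_i1 = 1/f₁ − 1/d_o1 = 1/(31.2) − 1/(203) = 0.02713, so d_i1 = 36.87 cm.
The intermediate image is 36.87 cm to the right of lens 1, which lies 10.97 cm to the right of lens 2 — a virtual object — so d_o2 = −10.97 cm.
Lens 2: 1/d_i2 = 1/f₂ − 1/d_o2 = 1/(35.0) − 1/(-10.97) = 0.1197, so d_i2 = 8.35 cm.
The final image is real, 8.35 cm to the right of lens 2 (overall magnification ≈ -0.14).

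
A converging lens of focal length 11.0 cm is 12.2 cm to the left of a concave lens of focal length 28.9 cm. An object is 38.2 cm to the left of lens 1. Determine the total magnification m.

Lens 1: 1/d_i1 = 1/(11.0) − 1/(38.2) = 0.06473, so d_i1 = 15.45 cm; m₁ = −d_i1/d_o1 = -0.4045.
d_o2 = 12.2 − (15.45) = -3.250 cm (virtual object).
f₂ = −28.9 cm (diverging).
Lens 2: 1/d_i2 = 1/(-28.9) − 1/(-3.250) = 0.2731, so d_i2 = 3.662 cm; m₂ = −d_i2/d_o2 = +1.127.
m = m₁·m₂ = (-0.4045)(+1.127) = -0.456.

m = -0.456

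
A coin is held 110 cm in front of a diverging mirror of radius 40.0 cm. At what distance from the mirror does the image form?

f = R/2 = 40.0/2 = 20.00 cm; for a diverging mirror, f = -20.00 cm.
Mirror equation: 1/q = 1/f − 1/p = 1/(-20.00) − 1/(110) = -0.05000 − 0.009091 = -0.05909, so q = -16.9 cm.
The image is virtual, upright and reduced, behind the mirror.

16.9 cm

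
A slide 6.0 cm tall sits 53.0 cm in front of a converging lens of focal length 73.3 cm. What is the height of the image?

1/d_i = 1/f − 1/d_o = 1/(73.30) − 1/(53.0) = -0.005225, so d_i = -191.4 cm.
m = −d_i/d_o = +3.611.
|h_i| = |m|·h_o = 3.611 × 6.0 = 21.7 cm. The image is virtual, upright and enlarged, on the same side as the object.

21.7 cm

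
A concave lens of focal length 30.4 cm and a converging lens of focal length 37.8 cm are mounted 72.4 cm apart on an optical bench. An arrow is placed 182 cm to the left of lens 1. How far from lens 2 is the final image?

61.4 cm

Lens 1 is diverging, so f₁ = −30.4 cm.
Lens 1: 1/d_i1 = 1/f₁ − 1/d_o1 = 1/(-30.4) − 1/(182) = -0.03839, so d_i1 = -26.05 cm.
The intermediate image is 26.05 cm to the left of lens 1 (virtual), which is 72.4 − (-26.05) = 98.45 cm to the left of lens 2, so d_o2 = +98.45 cm.
Lens 2: 1/d_i2 = 1/f₂ − 1/d_o2 = 1/(37.8) − 1/(98.45) = 0.01630, so d_i2 = 61.4 cm.
The final image is real, 61.4 cm to the right of lens 2 (overall magnification ≈ -0.089).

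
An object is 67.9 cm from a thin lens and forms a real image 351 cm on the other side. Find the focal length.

Real image ⇒ d_i = +351 cm.
1/f = 1/d_o + 1/d_i = 1/(67.9) + 1/(351) = 0.01758, so f = 56.9 cm.
Since f is positive, the thin lens is converging.

f = 56.9 cm (converging)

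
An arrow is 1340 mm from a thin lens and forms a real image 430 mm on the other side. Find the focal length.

Real image ⇒ d_i = +430 mm.
1/f = 1/d_o + 1/d_i = 1/(1340) + 1/(430) = 0.003072, so f = 326 mm.
Since f is positive, the thin lens is converging.

f = 326 mm (converging)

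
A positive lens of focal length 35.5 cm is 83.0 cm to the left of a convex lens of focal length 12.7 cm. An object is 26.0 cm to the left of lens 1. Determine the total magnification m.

m = -0.283

Lens 1: 1/d_i1 = 1/(35.5) − 1/(26.0) = -0.01029, so d_i1 = -97.16 cm; m₁ = −d_i1/d_o1 = +3.737.
d_o2 = 83.0 − (-97.16) = 180.2 cm.
Lens 2: 1/d_i2 = 1/(12.7) − 1/(180.2) = 0.07319, so d_i2 = 13.66 cm; m₂ = −d_i2/d_o2 = -0.07582.
m = m₁·m₂ = (+3.737)(-0.07582) = -0.283.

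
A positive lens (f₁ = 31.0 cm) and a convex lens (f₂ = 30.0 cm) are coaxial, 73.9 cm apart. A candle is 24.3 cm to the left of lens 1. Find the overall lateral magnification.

m = -0.888

Lens 1: 1/d_i1 = 1/(31.0) − 1/(24.3) = -0.008894, so d_i1 = -112.4 cm; m₁ = −d_i1/d_o1 = +4.626.
d_o2 = 73.9 − (-112.4) = 186.3 cm.
Lens 2: 1/d_i2 = 1/(30.0) − 1/(186.3) = 0.02797, so d_i2 = 35.76 cm; m₂ = −d_i2/d_o2 = -0.1919.
m = m₁·m₂ = (+4.626)(-0.1919) = -0.888.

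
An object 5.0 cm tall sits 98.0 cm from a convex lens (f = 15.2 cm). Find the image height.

1/d_i = 1/f − 1/d_o = 1/(15.20) − 1/(98.0) = 0.05559, so d_i = 17.99 cm.
m = −d_i/d_o = -0.1836.
|h_i| = |m|·h_o = 0.1836 × 5.0 = 0.918 cm. The image is real, inverted and reduced, on the far side of the lens.

0.918 cm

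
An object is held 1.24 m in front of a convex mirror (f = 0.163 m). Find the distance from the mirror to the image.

For a convex mirror, f = -0.163 m.
Mirror equation: 1/d_i = 1/f − 1/d_o = 1/(-0.1630) − 1/(1.24) = -6.135 − 0.8065 = -6.941, so d_i = -0.144 m.
The image is virtual, upright and reduced, behind the mirror.

0.144 m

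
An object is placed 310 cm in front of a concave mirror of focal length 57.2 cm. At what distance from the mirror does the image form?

Mirror equation: 1/q = 1/f − 1/p = 1/(57.20) − 1/(310) = 0.01748 − 0.003226 = 0.01426, so q = 70.1 cm.
The image is real, inverted and reduced, in front of the mirror.

70.1 cm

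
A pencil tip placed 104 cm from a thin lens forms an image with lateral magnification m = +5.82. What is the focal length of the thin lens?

m = −d_i/d_o ⇒ d_i = −m·d_o = −(+5.82)·(104) = -605.3 cm.
1/f = 1/d_o + 1/d_i = 1/(104) + 1/(-605.3) = 0.007963, so f = 126 cm.
Since f is positive, the thin lens is converging.

f = 126 cm (converging)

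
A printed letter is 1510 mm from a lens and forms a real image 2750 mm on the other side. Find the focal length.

Real image ⇒ d_i = +2750 mm.
1/f = 1/d_o + 1/d_i = 1/(1510) + 1/(2750) = 0.001026, so f = 975 mm.
Since f is positive, the lens is converging.

f = 975 mm (converging)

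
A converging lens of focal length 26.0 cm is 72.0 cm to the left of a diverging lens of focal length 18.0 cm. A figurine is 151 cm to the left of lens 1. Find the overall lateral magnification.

Lens 1: 1/d_i1 = 1/(26.0) − 1/(151) = 0.03184, so d_i1 = 31.41 cm; m₁ = −d_i1/d_o1 = -0.2080.
d_o2 = 72.0 − (31.41) = 40.59 cm.
f₂ = −18.0 cm (diverging).
Lens 2: 1/d_i2 = 1/(-18.0) − 1/(40.59) = -0.08019, so d_i2 = -12.47 cm; m₂ = −d_i2/d_o2 = +0.3072.
m = m₁·m₂ = (-0.2080)(+0.3072) = -0.0639.

m = -0.0639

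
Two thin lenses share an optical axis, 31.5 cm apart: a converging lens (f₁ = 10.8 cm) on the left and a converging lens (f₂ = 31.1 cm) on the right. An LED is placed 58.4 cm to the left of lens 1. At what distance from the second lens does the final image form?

44.2 cm

Lens 1: 1/d_i1 = 1/f₁ − 1/d_o1 = 1/(10.8) − 1/(58.4) = 0.07547, so d_i1 = 13.25 cm.
The intermediate image is 13.25 cm to the right of lens 1, which is 31.5 − (13.25) = 18.25 cm to the left of lens 2, so d_o2 = +18.25 cm.
Lens 2: 1/d_i2 = 1/f₂ − 1/d_o2 = 1/(31.1) − 1/(18.25) = -0.02264, so d_i2 = -44.2 cm.
The final image is virtual, 44.2 cm to the left of lens 2 (overall magnification ≈ -0.55).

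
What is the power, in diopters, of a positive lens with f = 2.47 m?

P = +0.405 D

P = 1/f = 1/(2.47 m) = +0.405 D.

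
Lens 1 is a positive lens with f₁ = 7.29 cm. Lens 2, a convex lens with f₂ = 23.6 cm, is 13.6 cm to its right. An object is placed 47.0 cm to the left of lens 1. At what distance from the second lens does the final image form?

Lens 1: 1/d_i1 = 1/f₁ − 1/d_o1 = 1/(7.29) − 1/(47.0) = 0.1159, so d_i1 = 8.628 cm.
The intermediate image is 8.628 cm to the right of lens 1, which is 13.6 − (8.628) = 4.972 cm to the left of lens 2, so d_o2 = +4.972 cm.
Lens 2: 1/d_i2 = 1/f₂ − 1/d_o2 = 1/(23.6) − 1/(4.972) = -0.1588, so d_i2 = -6.30 cm.
The final image is virtual, 6.30 cm to the left of lens 2 (overall magnification ≈ -0.23).

6.30 cm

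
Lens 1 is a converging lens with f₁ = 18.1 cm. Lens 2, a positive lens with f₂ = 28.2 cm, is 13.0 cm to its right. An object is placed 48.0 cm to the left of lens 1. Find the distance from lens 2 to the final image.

Lens 1: 1/d_i1 = 1/f₁ − 1/d_o1 = 1/(18.1) − 1/(48.0) = 0.03442, so d_i1 = 29.06 cm.
The intermediate image is 29.06 cm to the right of lens 1, which lies 16.06 cm to the right of lens 2 — a virtual object — so d_o2 = −16.06 cm.
Lens 2: 1/d_i2 = 1/f₂ − 1/d_o2 = 1/(28.2) − 1/(-16.06) = 0.09773, so d_i2 = 10.2 cm.
The final image is real, 10.2 cm to the right of lens 2 (overall magnification ≈ -0.39).

10.2 cm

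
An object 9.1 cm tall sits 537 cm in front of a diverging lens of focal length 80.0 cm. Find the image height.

1.18 cm

For a diverging lens, f = -80.0 cm.
1/d_i = 1/f − 1/d_o = 1/(-80.00) − 1/(537) = -0.01436, so d_i = -69.63 cm.
m = −d_i/d_o = +0.1297.
|h_i| = |m|·h_o = 0.1297 × 9.1 = 1.18 cm. The image is virtual, upright and reduced, on the same side as the object.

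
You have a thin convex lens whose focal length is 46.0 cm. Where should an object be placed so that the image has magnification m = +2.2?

25.1 cm

m = −d_i/d_o ⇒ d_i = −m·d_o.
1/f = 1/d_o + 1/d_i = 1/d_o − 1/(m·d_o) = (1 − 1/m)/d_o, so d_o = f(1 − 1/m) = (46.00)(1 − 1/(+2.2)) = 25.1 cm.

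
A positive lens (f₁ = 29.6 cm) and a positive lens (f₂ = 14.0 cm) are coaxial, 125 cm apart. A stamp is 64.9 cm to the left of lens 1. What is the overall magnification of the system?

m = +0.207

Lens 1: 1/d_i1 = 1/(29.6) − 1/(64.9) = 0.01838, so d_i1 = 54.42 cm; m₁ = −d_i1/d_o1 = -0.8385.
d_o2 = 125 − (54.42) = 70.58 cm.
Lens 2: 1/d_i2 = 1/(14.0) − 1/(70.58) = 0.05726, so d_i2 = 17.46 cm; m₂ = −d_i2/d_o2 = -0.2474.
m = m₁·m₂ = (-0.8385)(-0.2474) = +0.207.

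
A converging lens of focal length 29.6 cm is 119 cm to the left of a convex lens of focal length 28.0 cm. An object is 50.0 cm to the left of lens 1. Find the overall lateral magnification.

m = +2.20

Lens 1: 1/d_i1 = 1/(29.6) − 1/(50.0) = 0.01378, so d_i1 = 72.55 cm; m₁ = −d_i1/d_o1 = -1.451.
d_o2 = 119 − (72.55) = 46.45 cm.
Lens 2: 1/d_i2 = 1/(28.0) − 1/(46.45) = 0.01419, so d_i2 = 70.49 cm; m₂ = −d_i2/d_o2 = -1.518.
m = m₁·m₂ = (-1.451)(-1.518) = +2.20.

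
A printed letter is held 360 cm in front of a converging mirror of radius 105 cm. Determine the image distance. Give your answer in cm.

61.5 cm

f = R/2 = 105/2 = 52.50 cm.
Mirror equation: 1/d_i = 1/f − 1/d_o = 1/(52.50) − 1/(360) = 0.01905 − 0.002778 = 0.01627, so d_i = 61.5 cm.
The image is real, inverted and reduced, in front of the mirror.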